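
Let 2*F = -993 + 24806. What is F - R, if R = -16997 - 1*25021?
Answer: 107849/2 ≈ 53925.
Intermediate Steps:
F = 23813/2 (F = (-993 + 24806)/2 = (1/2)*23813 = 23813/2 ≈ 11907.)
R = -42018 (R = -16997 - 25021 = -42018)
F - R = 23813/2 - 1*(-42018) = 23813/2 + 42018 = 107849/2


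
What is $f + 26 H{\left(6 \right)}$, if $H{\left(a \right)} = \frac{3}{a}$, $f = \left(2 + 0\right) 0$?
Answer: $13$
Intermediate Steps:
$f = 0$ ($f = 2 \cdot 0 = 0$)
$f + 26 H{\left(6 \right)} = 0 + 26 \cdot \frac{3}{6} = 0 + 26 \cdot 3 \cdot \frac{1}{6} = 0 + 26 \cdot \frac{1}{2} = 0 + 13 = 13$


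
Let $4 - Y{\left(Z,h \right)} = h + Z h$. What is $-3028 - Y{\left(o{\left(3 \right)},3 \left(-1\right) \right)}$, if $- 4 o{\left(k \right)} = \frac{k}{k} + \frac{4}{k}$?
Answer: $- \frac{12133}{4} \approx -3033.3$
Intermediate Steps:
$o{\left(k \right)} = - \frac{1}{4} - \frac{1}{k}$ ($o{\left(k \right)} = - \frac{\frac{k}{k} + \frac{4}{k}}{4} = - \frac{1 + \frac{4}{k}}{4} = - \frac{1}{4} - \frac{1}{k}$)
$Y{\left(Z,h \right)} = 4 - h - Z h$ ($Y{\left(Z,h \right)} = 4 - \left(h + Z h\right) = 4 - h - Z h$)
$-3028 - Y{\left(o{\left(3 \right)},3 \left(-1\right) \right)} = -3028 - \left(4 - 3 \left(-1\right) - \frac{-4 - 3}{4 \cdot 3} \cdot 3 \left(-1\right)\right) = -3028 - \left(4 - -3 - \frac{1}{4} \cdot \frac{1}{3} \left(-4 - 3\right) \left(-3\right)\right) = -3028 - \left(4 + 3 - \frac{1}{4} \cdot \frac{1}{3} \left(-7\right) \left(-3\right)\right) = -3028 - \left(4 + 3 - \left(- \frac{7}{12}\right) \left(-3\right)\right) = -3028 - \left(4 + 3 - \frac{7}{4}\right) = -3028 - \frac{21}{4} = - \frac{12133}{4}$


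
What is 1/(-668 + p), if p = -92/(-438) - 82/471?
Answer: -11461/7655536 ≈ -0.0014971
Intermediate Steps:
p = 412/11461 (p = -92*(-1/438) - 82*1/471 = 46/219 - 82/471 = 412/11461 ≈ 0.035948)
1/(-668 + p) = 1/(-668 + 412/11461) = 1/(-7655536/11461) = -11461/7655536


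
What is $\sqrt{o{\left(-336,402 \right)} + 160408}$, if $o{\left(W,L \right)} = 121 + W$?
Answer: $\sqrt{160193} \approx 400.24$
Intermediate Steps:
$\sqrt{o{\left(-336,402 \right)} + 160408} = \sqrt{\left(121 - 336\right) + 160408} = \sqrt{-215 + 160408} = \sqrt{160193}$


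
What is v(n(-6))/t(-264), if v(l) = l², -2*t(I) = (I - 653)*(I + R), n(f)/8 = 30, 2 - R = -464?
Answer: 57600/92617 ≈ 0.62192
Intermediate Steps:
R = 466 (R = 2 - 1*(-464) = 2 + 464 = 466)
n(f) = 240 (n(f) = 8*30 = 240)
t(I) = -(-653 + I)*(466 + I)/2 (t(I) = -(I - 653)*(I + 466)/2 = -(-653 + I)*(466 + I)/2)
v(n(-6))/t(-264) = 240²/(152149 - ½*(-264)² + (187/2)*(-264)) = 57600/(152149 - ½*69696 - 24684) = 57600/(152149 - 34848 - 24684) = 57600/92617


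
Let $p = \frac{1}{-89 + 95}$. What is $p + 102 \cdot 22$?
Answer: $\frac{13465}{6} \approx 2244.2$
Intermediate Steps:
$p = \frac{1}{6} \approx 0.16667$
$p + 102 \cdot 22 = \frac{1}{6} + 102 \cdot 22 = \frac{1}{6} + 2244 = \frac{13465}{6}$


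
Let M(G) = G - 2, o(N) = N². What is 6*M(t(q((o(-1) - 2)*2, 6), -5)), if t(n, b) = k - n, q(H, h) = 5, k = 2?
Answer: -30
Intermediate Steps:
t(n, b) = 2 - n
M(G) = -2 + G
6*M(t(q((o(-1) - 2)*2, 6), -5)) = 6*(-2 + (2 - 1*5)) = 6*(-2 + (2 - 5)) = 6*(-2 - 3) = 6*(-5) = -30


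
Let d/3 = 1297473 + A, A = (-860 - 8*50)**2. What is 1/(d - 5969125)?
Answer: 1/2686094 ≈ 3.7229e-7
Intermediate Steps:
A = 1587600 (A = (-860 - 400)**2 = (-1260)**2 = 1587600)
d = 8655219 (d = 3*(1297473 + 1587600) = 3*2885073 = 8655219)
1/(d - 5969125) = 1/(8655219 - 5969125) = 1/2686094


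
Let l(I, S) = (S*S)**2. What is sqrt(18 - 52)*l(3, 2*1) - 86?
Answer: -86 + 16*I*sqrt(34) ≈ -86.0 + 93.295*I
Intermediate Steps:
l(I, S) = S**4 (l(I, S) = (S**2)**2 = S**4)
sqrt(18 - 52)*l(3, 2*1) - 86 = sqrt(18 - 52)*(2*1)**4 - 86 = sqrt(-34)*2**4 - 86 = (I*sqrt(34))*16 - 86 = 16*I*sqrt(34) - 86 = -86 + 16*I*sqrt(34)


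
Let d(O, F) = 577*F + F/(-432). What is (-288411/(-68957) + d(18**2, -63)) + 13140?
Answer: -76812598069/3309936 ≈ -23207.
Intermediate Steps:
d(O, F) = 249263*F/432 (d(O, F) = 577*F + F*(-1/432) = 577*F - F/432 = 249263*F/432)
(-288411/(-68957) + d(18**2, -63)) + 13140 = (-288411/(-68957) + (249263/432)*(-63)) + 13140 = (-288411*(-1/68957) - 1744841/48) + 13140 = (288411/68957 - 1744841/48) + 13140 = -120305157109/3309936 + 13140 = -76812598069/3309936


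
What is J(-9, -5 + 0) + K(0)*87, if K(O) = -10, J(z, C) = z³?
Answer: -1599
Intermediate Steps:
J(-9, -5 + 0) + K(0)*87 = (-9)³ - 10*87 = -729 - 870 = -1599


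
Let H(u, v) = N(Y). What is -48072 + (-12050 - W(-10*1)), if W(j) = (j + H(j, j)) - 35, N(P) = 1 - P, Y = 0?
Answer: -60078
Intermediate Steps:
H(u, v) = 1 (H(u, v) = 1 - 1*0 = 1 + 0 = 1)
W(j) = -34 + j (W(j) = (j + 1) - 35 = (1 + j) - 35 = -34 + j)
-48072 + (-12050 - W(-10*1)) = -48072 + (-12050 - (-34 - 10*1)) = -48072 + (-12050 - (-34 - 10)) = -48072 + (-12050 - 1*(-44)) = -48072 + (-12050 + 44) = -48072 - 12006 = -60078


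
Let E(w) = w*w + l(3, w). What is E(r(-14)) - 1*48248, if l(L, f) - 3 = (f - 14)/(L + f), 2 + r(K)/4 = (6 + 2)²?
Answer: 3328243/251 ≈ 13260.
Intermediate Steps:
r(K) = 248 (r(K) = -8 + 4*(6 + 2)² = -8 + 4*8² = -8 + 4*64 = -8 + 256 = 248)
l(L, f) = 3 + (-14 + f)/(L + f) (l(L, f) = 3 + (f - 14)/(L + f) = 3 + (-14 + f)/(L + f))
E(w) = w² + (-5 + 4*w)/(3 + w) (E(w) = w*w + (-14 + 3*3 + 4*w)/(3 + w) = w² + (-14 + 9 + 4*w)/(3 + w) = w² + (-5 + 4*w)/(3 + w))
E(r(-14)) - 1*48248 = (-5 + 4*248 + 248²*(3 + 248))/(3 + 248) - 1*48248 = (-5 + 992 + 61504*251)/251 - 48248 = (-5 + 992 + 15437504)/251 - 48248 = (1/251)*15438491 - 48248 = 15438491/251 - 48248 = 3328243/251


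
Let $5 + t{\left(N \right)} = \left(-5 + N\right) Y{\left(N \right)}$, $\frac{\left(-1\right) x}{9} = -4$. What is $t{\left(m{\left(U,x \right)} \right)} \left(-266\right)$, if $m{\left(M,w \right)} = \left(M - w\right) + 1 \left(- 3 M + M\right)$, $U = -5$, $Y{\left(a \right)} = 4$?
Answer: $39634$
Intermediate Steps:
$x = 36$ ($x = \left(-9\right) \left(-4\right) = 36$)
$m{\left(M,w \right)} = - M - w$ ($m{\left(M,w \right)} = \left(M - w\right) + 1 \left(- 2 M\right) = \left(M - w\right) - 2 M = - M - w$)
$t{\left(N \right)} = -25 + 4 N$ ($t{\left(N \right)} = -5 + \left(-5 + N\right) 4 = -5 + \left(-20 + 4 N\right) = -25 + 4 N$)
$t{\left(m{\left(U,x \right)} \right)} \left(-266\right) = \left(-25 + 4 \left(\left(-1\right) \left(-5\right) - 36\right)\right) \left(-266\right) = \left(-25 + 4 \left(5 - 36\right)\right) \left(-266\right) = \left(-25 + 4 \left(-31\right)\right) \left(-266\right) = \left(-25 - 124\right) \left(-266\right) = \left(-149\right) \left(-266\right) = 39634$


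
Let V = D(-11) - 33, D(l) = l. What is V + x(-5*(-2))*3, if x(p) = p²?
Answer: 256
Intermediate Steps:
V = -44 (V = -11 - 33 = -44)
V + x(-5*(-2))*3 = -44 + (-5*(-2))²*3 = -44 + 10²*3 = -44 + 100*3 = -44 + 300 = 256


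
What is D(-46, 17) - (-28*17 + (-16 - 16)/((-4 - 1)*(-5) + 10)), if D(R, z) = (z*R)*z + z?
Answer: -448003/35 ≈ -12800.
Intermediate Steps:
D(R, z) = z + R*z² (D(R, z) = (R*z)*z + z = R*z² + z = z + R*z²)
D(-46, 17) - (-28*17 + (-16 - 16)/((-4 - 1)*(-5) + 10)) = 17*(1 - 46*17) - (-28*17 + (-16 - 16)/((-4 - 1)*(-5) + 10)) = 17*(1 - 782) - (-476 - 32/(-5*(-5) + 10)) = 17*(-781) - (-476 - 32/(25 + 10)) = -13277 - (-476 - 32/35) = -13277 - 1*(-16692/35) = -13277 + 16692/35 = -448003/35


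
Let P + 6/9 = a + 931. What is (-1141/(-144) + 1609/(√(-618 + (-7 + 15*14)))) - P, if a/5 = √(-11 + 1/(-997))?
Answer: -132827/144 - 1609*I*√415/415 - 10*I*√2733774/997 ≈ -922.41 - 95.567*I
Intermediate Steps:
a = 10*I*√2733774/997 (a = 5*√(-11 + 1/(-997)) = 5*√(-11 - 1/997) = 5*√(-10968/997) = 5*(2*I*√2733774/997) = 10*I*√2733774/997 ≈ 16.584*I)
P = 2791/3 + 10*I*√2733774/997 (P = -⅔ + (10*I*√2733774/997 + 931) = -⅔ + (931 + 10*I*√2733774/997) = 2791/3 + 10*I*√2733774/997 ≈ 930.33 + 16.584*I)
(-1141/(-144) + 1609/(√(-618 + (-7 + 15*14)))) - P = (-1141/(-144) + 1609/(√(-618 + (-7 + 15*14)))) - (2791/3 + 10*I*√2733774/997) = (-1141*(-1/144) + 1609/(√(-618 + (-7 + 210)))) + (-2791/3 - 10*I*√2733774/997) = (1141/144 + 1609/(√(-618 + 203))) + (-2791/3 - 10*I*√2733774/997) = (1141/144 + 1609/(√(-415))) + (-2791/3 - 10*I*√2733774/997) = (1141/144 + 1609/((I*√415))) + (-2791/3 - 10*I*√2733774/997) = (1141/144 + 1609*(-I*√415/415)) + (-2791/3 - 10*I*√2733774/997) = (1141/144 - 1609*I*√415/415) + (-2791/3 - 10*I*√2733774/997) = -132827/144 - 1609*I*√415/415 - 10*I*√2733774/997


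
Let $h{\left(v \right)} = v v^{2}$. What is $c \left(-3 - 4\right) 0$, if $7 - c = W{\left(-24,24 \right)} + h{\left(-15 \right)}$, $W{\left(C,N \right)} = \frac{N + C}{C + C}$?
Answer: $0$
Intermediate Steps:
$W{\left(C,N \right)} = \frac{C + N}{2 C}$
$h{\left(v \right)} = v^{3}$
$c = 3382$ ($c = 7 - \left(\frac{-24 + 24}{2 \left(-24\right)} + \left(-15\right)^{3}\right) = 7 - \left(\frac{1}{2} \left(- \frac{1}{24}\right) 0 - 3375\right) = 7 - \left(0 - 3375\right) = 7 - -3375 = 7 + 3375 = 3382$)
$c \left(-3 - 4\right) 0 = 3382 \left(-3 - 4\right) 0 = 3382 \left(\left(-7\right) 0\right) = 3382 \cdot 0 = 0$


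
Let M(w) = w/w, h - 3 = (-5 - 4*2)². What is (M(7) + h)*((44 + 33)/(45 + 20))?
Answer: 13321/65 ≈ 204.94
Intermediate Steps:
h = 172 (h = 3 + (-5 - 4*2)² = 3 + (-5 - 8)² = 3 + (-13)² = 3 + 169 = 172)
M(w) = 1
(M(7) + h)*((44 + 33)/(45 + 20)) = (1 + 172)*((44 + 33)/(45 + 20)) = 173*(77/65) = 13321/65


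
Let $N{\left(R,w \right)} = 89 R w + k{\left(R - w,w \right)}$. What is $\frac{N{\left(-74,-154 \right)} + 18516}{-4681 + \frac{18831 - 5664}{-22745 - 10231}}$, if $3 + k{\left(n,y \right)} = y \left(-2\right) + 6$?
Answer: $- \frac{1261724048}{5717549} \approx -220.68$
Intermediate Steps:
$k{\left(n,y \right)} = 3 - 2 y$ ($k{\left(n,y \right)} = -3 + \left(y \left(-2\right) + 6\right) = -3 - \left(-6 + 2 y\right) = 3 - 2 y$)
$N{\left(R,w \right)} = 3 - 2 w + 89 R w$ ($N{\left(R,w \right)} = 89 R w - \left(-3 + 2 w\right) = 3 - 2 w + 89 R w$)
$\frac{N{\left(-74,-154 \right)} + 18516}{-4681 + \frac{18831 - 5664}{-22745 - 10231}} = \frac{\left(3 - -308 + 89 \left(-74\right) \left(-154\right)\right) + 18516}{-4681 + \frac{18831 - 5664}{-22745 - 10231}} = \frac{\left(3 + 308 + 1014244\right) + 18516}{-4681 + \frac{13167}{-32976}} = \frac{1014555 + 18516}{-4681 + 13167 \left(- \frac{1}{32976}\right)} = \frac{1033071}{-4681 - \frac{1463}{3664}} = \frac{1033071}{- \frac{17152647}{3664}} = 1033071 \left(- \frac{3664}{17152647}\right) = - \frac{1261724048}{5717549}$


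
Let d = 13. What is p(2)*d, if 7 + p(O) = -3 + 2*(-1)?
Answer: -156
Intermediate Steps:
p(O) = -12 (p(O) = -7 + (-3 + 2*(-1)) = -7 + (-3 - 2) = -7 - 5 = -12)
p(2)*d = -12*13 = -156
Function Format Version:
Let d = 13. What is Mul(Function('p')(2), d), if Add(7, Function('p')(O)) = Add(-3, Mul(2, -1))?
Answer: -156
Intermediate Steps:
Function('p')(O) = -12 (Function('p')(O) = Add(-7, Add(-3, Mul(2, -1))) = Add(-7, Add(-3, -2)) = Add(-7, -5) = -12)
Mul(Function('p')(2), d) = Mul(-12, 13) = -156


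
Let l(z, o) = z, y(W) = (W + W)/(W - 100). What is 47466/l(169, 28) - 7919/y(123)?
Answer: -19104517/41574 ≈ -459.53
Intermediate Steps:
y(W) = 2*W/(-100 + W) (y(W) = (2*W)/(-100 + W) = 2*W/(-100 + W))
47466/l(169, 28) - 7919/y(123) = 47466/169 - 7919/(2*123/(-100 + 123)) = 47466*(1/169) - 7919/(2*123/23) = 47466/169 - 7919/(2*123*(1/23)) = 47466/169 - 7919/246/23 = 47466/169 - 7919*23/246 = 47466/169 - 182137/246 = -19104517/41574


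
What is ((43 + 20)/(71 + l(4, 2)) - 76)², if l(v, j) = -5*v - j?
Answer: 273529/49 ≈ 5582.2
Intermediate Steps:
l(v, j) = -j - 5*v
((43 + 20)/(71 + l(4, 2)) - 76)² = ((43 + 20)/(71 + (-1*2 - 5*4)) - 76)² = (63/(71 + (-2 - 20)) - 76)² = (63/(71 - 22) - 76)² = (63/49 - 76)² = (63*(1/49) - 76)² = (9/7 - 76)² = (-523/7)² = 273529/49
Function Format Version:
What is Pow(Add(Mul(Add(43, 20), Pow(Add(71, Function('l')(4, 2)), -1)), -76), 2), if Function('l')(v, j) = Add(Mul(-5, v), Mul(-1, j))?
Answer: Rational(273529, 49) ≈ 5582.2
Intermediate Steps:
Function('l')(v, j) = Add(Mul(-1, j), Mul(-5, v))
Pow(Add(Mul(Add(43, 20), Pow(Add(71, Function('l')(4, 2)), -1)), -76), 2) = Pow(Add(Mul(Add(43, 20), Pow(Add(71, Add(Mul(-1, 2), Mul(-5, 4))), -1)), -76), 2) = Pow(Add(Mul(63, Pow(Add(71, Add(-2, -20)), -1)), -76), 2) = Pow(Add(Mul(63, Pow(Add(71, -22), -1)), -76), 2) = Pow(Add(Mul(63, Pow(49, -1)), -76), 2) = Pow(Add(Mul(63, Rational(1, 49)), -76), 2) = Pow(Add(Rational(9, 7), -76), 2) = Pow(Rational(-523, 7), 2) = Rational(273529, 49)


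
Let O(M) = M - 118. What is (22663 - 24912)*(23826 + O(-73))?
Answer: -53155115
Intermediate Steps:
O(M) = -118 + M
(22663 - 24912)*(23826 + O(-73)) = (22663 - 24912)*(23826 + (-118 - 73)) = -2249*(23826 - 191) = -2249*23635 = -53155115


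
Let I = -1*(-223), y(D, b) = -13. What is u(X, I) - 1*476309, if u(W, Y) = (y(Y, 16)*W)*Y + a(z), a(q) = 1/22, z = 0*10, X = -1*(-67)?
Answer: -14751923/22 ≈ -6.7054e+5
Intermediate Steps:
X = 67
z = 0
I = 223
a(q) = 1/22
u(W, Y) = 1/22 - 13*W*Y (u(W, Y) = (-13*W)*Y + 1/22 = -13*W*Y + 1/22 = 1/22 - 13*W*Y)
u(X, I) - 1*476309 = (1/22 - 13*67*223) - 1*476309 = (1/22 - 194233) - 476309 = -4273125/22 - 476309 = -14751923/22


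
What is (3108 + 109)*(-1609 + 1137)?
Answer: -1518424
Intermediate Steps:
(3108 + 109)*(-1609 + 1137) = 3217*(-472) = -1518424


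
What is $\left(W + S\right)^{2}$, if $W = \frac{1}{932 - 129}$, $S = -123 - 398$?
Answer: $\frac{175026763044}{644809} \approx 2.7144 \cdot 10^{5}$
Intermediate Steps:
$S = -521$
$W = \frac{1}{803} \approx 0.0012453$
$\left(W + S\right)^{2} = \left(\frac{1}{803} - 521\right)^{2} = \left(- \frac{418362}{803}\right)^{2} = \frac{175026763044}{644809}$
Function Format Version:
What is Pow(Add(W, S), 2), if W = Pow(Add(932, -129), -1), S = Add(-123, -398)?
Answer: Rational(175026763044, 644809) ≈ 2.7144e+5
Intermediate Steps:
S = -521
W = Rational(1, 803) (W = Pow(803, -1) = Rational(1, 803) ≈ 0.0012453)
Pow(Add(W, S), 2) = Pow(Add(Rational(1, 803), -521), 2) = Pow(Rational(-418362, 803), 2) = Rational(175026763044, 644809)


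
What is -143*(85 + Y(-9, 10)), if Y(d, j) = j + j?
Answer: -15015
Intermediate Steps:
Y(d, j) = 2*j
-143*(85 + Y(-9, 10)) = -143*(85 + 2*10) = -143*(85 + 20) = -143*105 = -15015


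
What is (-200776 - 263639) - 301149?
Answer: -765564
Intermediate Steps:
(-200776 - 263639) - 301149 = -464415 - 301149 = -765564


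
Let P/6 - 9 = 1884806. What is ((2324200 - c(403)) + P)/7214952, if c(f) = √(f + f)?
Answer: 6816545/3607476 - √806/7214952 ≈ 1.8896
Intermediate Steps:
P = 11308890 (P = 54 + 6*1884806 = 54 + 11308836 = 11308890)
c(f) = √2*√f (c(f) = √(2*f) = √2*√f)
((2324200 - c(403)) + P)/7214952 = ((2324200 - √2*√403) + 11308890)/7214952 = ((2324200 - √806) + 11308890)*(1/7214952) = (13633090 - √806)*(1/7214952) = 6816545/3607476 - √806/7214952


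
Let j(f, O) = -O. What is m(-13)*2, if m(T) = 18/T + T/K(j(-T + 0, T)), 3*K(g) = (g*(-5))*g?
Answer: -174/65 ≈ -2.6769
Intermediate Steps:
K(g) = -5*g²/3 (K(g) = ((g*(-5))*g)/3 = ((-5*g)*g)/3 = (-5*g²)/3 = -5*g²/3)
m(T) = 87/(5*T) (m(T) = 18/T + T/((-5*T²/3)) = 18/T + T*(-3/(5*T²)) = 18/T - 3/(5*T) = 87/(5*T))
m(-13)*2 = ((87/5)/(-13))*2 = ((87/5)*(-1/13))*2 = -87/65*2 = -174/65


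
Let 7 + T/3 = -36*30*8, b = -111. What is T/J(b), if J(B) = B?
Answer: 8647/37 ≈ 233.70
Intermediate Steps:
T = -25941 (T = -21 + 3*(-36*30*8) = -21 + 3*(-1080*8) = -21 + 3*(-8640) = -21 - 25920 = -25941)
T/J(b) = -25941/(-111) = -25941*(-1/111) = 8647/37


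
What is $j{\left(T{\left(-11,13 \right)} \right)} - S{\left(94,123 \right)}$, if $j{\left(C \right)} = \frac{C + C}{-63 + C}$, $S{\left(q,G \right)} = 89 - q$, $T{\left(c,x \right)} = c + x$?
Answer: $\frac{301}{61} \approx 4.9344$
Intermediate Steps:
$j{\left(C \right)} = \frac{2 C}{-63 + C}$
$j{\left(T{\left(-11,13 \right)} \right)} - S{\left(94,123 \right)} = \frac{2 \left(-11 + 13\right)}{-63 + \left(-11 + 13\right)} - \left(89 - 94\right) = 2 \cdot 2 \frac{1}{-63 + 2} - \left(89 - 94\right) = 2 \cdot 2 \frac{1}{-61} - -5 = 2 \cdot 2 \left(- \frac{1}{61}\right) + 5 = - \frac{4}{61} + 5 = \frac{301}{61}$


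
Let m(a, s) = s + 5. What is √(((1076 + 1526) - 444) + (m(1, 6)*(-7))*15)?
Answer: √1003 ≈ 31.670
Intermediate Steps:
m(a, s) = 5 + s
√(((1076 + 1526) - 444) + (m(1, 6)*(-7))*15) = √(((1076 + 1526) - 444) + ((5 + 6)*(-7))*15) = √((2602 - 444) + (11*(-7))*15) = √(2158 - 77*15) = √(2158 - 1155) = √1003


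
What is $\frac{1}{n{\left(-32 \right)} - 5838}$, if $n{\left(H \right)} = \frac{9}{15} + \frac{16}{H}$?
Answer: $- \frac{10}{58379} \approx -0.00017129$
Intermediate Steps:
$n{\left(H \right)} = \frac{3}{5} + \frac{16}{H}$ ($n{\left(H \right)} = 9 \cdot \frac{1}{15} + \frac{16}{H} = \frac{3}{5} + \frac{16}{H}$)
$\frac{1}{n{\left(-32 \right)} - 5838} = \frac{1}{\left(\frac{3}{5} + \frac{16}{-32}\right) - 5838} = \frac{1}{\left(\frac{3}{5} + 16 \left(- \frac{1}{32}\right)\right) - 5838} = \frac{1}{\left(\frac{3}{5} - \frac{1}{2}\right) - 5838} = \frac{1}{\frac{1}{10} - 5838} = \frac{1}{- \frac{58379}{10}} = - \frac{10}{58379}$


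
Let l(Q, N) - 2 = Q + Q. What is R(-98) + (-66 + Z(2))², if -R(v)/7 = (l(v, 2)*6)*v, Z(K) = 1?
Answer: -794279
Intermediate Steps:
l(Q, N) = 2 + 2*Q (l(Q, N) = 2 + (Q + Q) = 2 + 2*Q)
R(v) = -7*v*(12 + 12*v) (R(v) = -7*(2 + 2*v)*6*v = -7*(12 + 12*v)*v = -7*v*(12 + 12*v))
R(-98) + (-66 + Z(2))² = -84*(-98)*(1 - 98) + (-66 + 1)² = -84*(-98)*(-97) + (-65)² = -798504 + 4225 = -794279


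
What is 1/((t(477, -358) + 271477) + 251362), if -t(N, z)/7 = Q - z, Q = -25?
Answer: 1/520508 ≈ 1.9212e-6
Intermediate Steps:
t(N, z) = 175 + 7*z (t(N, z) = -7*(-25 - z) = 175 + 7*z)
1/((t(477, -358) + 271477) + 251362) = 1/(((175 + 7*(-358)) + 271477) + 251362) = 1/(((175 - 2506) + 271477) + 251362) = 1/((-2331 + 271477) + 251362) = 1/(269146 + 251362) = 1/520508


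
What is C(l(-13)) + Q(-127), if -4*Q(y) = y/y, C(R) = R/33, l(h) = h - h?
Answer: -1/4 ≈ -0.25000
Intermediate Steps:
l(h) = 0
C(R) = R/33 (C(R) = R*(1/33) = R/33)
Q(y) = -1/4 (Q(y) = -y/(4*y) = -1/4*1 = -1/4)
C(l(-13)) + Q(-127) = (1/33)*0 - 1/4 = 0 - 1/4 = -1/4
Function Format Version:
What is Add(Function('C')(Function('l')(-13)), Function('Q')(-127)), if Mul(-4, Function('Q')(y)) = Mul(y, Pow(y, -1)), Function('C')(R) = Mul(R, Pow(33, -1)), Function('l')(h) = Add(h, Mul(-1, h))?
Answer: Rational(-1, 4) ≈ -0.25000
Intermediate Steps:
Function('l')(h) = 0
Function('C')(R) = Mul(Rational(1, 33), R) (Function('C')(R) = Mul(R, Rational(1, 33)) = Mul(Rational(1, 33), R))
Function('Q')(y) = Rational(-1, 4) (Function('Q')(y) = Mul(Rational(-1, 4), Mul(y, Pow(y, -1))) = Mul(Rational(-1, 4), 1) = Rational(-1, 4))
Add(Function('C')(Function('l')(-13)), Function('Q')(-127)) = Add(Mul(Rational(1, 33), 0), Rational(-1, 4)) = Add(0, Rational(-1, 4)) = Rational(-1, 4)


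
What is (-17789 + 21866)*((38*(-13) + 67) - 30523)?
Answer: -126183150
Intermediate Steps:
(-17789 + 21866)*((38*(-13) + 67) - 30523) = 4077*((-494 + 67) - 30523) = 4077*(-427 - 30523) = 4077*(-30950) = -126183150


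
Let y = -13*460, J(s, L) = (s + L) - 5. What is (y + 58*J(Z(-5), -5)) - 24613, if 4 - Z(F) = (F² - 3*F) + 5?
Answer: -33551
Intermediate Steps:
Z(F) = -1 - F² + 3*F (Z(F) = 4 - ((F² - 3*F) + 5) = 4 - (5 + F² - 3*F) = 4 + (-5 - F² + 3*F) = -1 - F² + 3*F)
J(s, L) = -5 + L + s (J(s, L) = (L + s) - 5 = -5 + L + s)
y = -5980
(y + 58*J(Z(-5), -5)) - 24613 = (-5980 + 58*(-5 - 5 + (-1 - 1*(-5)² + 3*(-5)))) - 24613 = (-5980 + 58*(-5 - 5 + (-1 - 1*25 - 15))) - 24613 = (-5980 + 58*(-5 - 5 + (-1 - 25 - 15))) - 24613 = (-5980 + 58*(-5 - 5 - 41)) - 24613 = (-5980 + 58*(-51)) - 24613 = (-5980 - 2958) - 24613 = -8938 - 24613 = -33551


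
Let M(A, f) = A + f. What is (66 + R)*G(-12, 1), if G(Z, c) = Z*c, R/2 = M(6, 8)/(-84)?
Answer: -788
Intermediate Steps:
R = -⅓ (R = 2*((6 + 8)/(-84)) = 2*(14*(-1/84)) = 2*(-⅙) = -⅓ ≈ -0.33333)
(66 + R)*G(-12, 1) = (66 - ⅓)*(-12*1) = (197/3)*(-12) = -788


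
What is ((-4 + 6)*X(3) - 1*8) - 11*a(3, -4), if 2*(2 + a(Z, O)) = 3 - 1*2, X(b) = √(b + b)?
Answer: 17/2 + 2*√6 ≈ 13.399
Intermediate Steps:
X(b) = √2*√b (X(b) = √(2*b) = √2*√b)
a(Z, O) = -3/2 (a(Z, O) = -2 + (3 - 1*2)/2 = -2 + (3 - 2)/2 = -2 + (½)*1 = -2 + ½ = -3/2)
((-4 + 6)*X(3) - 1*8) - 11*a(3, -4) = ((-4 + 6)*(√2*√3) - 1*8) - 11*(-3/2) = (2*√6 - 8) + 33/2 = (-8 + 2*√6) + 33/2 = 17/2 + 2*√6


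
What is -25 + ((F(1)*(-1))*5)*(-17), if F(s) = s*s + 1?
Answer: 145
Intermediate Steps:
F(s) = 1 + s² (F(s) = s² + 1 = 1 + s²)
-25 + ((F(1)*(-1))*5)*(-17) = -25 + (((1 + 1²)*(-1))*5)*(-17) = -25 + (((1 + 1)*(-1))*5)*(-17) = -25 + ((2*(-1))*5)*(-17) = -25 - 2*5*(-17) = -25 - 10*(-17) = -25 + 170 = 145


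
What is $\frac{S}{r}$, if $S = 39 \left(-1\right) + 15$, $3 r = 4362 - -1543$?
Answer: $- \frac{72}{5905} \approx -0.012193$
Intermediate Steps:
$r = \frac{5905}{3}$ ($r = \frac{4362 - -1543}{3} = \frac{4362 + 1543}{3} = \frac{1}{3} \cdot 5905 = \frac{5905}{3} \approx 1968.3$)
$S = -24$ ($S = -39 + 15 = -24$)
$\frac{S}{r} = - \frac{24}{\frac{5905}{3}} = \left(-24\right) \frac{3}{5905} = - \frac{72}{5905}$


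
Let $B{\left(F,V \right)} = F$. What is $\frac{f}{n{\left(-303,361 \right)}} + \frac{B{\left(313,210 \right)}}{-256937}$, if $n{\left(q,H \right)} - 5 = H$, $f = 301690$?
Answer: $\frac{38757604486}{47019471} \approx 824.29$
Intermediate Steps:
$n{\left(q,H \right)} = 5 + H$
$\frac{f}{n{\left(-303,361 \right)}} + \frac{B{\left(313,210 \right)}}{-256937} = \frac{301690}{5 + 361} + \frac{313}{-256937} = \frac{301690}{366} + 313 \left(- \frac{1}{256937}\right) = 301690 \cdot \frac{1}{366} - \frac{313}{256937} = \frac{150845}{183} - \frac{313}{256937} = \frac{38757604486}{47019471}$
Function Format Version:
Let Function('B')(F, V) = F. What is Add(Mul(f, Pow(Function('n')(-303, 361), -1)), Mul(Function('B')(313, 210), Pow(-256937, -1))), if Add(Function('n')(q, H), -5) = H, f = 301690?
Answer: Rational(38757604486, 47019471) ≈ 824.29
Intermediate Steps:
Function('n')(q, H) = Add(5, H)
Add(Mul(f, Pow(Function('n')(-303, 361), -1)), Mul(Function('B')(313, 210), Pow(-256937, -1))) = Add(Mul(301690, Pow(Add(5, 361), -1)), Mul(313, Pow(-256937, -1))) = Add(Mul(301690, Pow(366, -1)), Mul(313, Rational(-1, 256937))) = Add(Mul(301690, Rational(1, 366)), Rational(-313, 256937)) = Add(Rational(150845, 183), Rational(-313, 256937)) = Rational(38757604486, 47019471)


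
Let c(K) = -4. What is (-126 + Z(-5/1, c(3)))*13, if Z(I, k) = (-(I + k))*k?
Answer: -2106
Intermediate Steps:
Z(I, k) = k*(-I - k) (Z(I, k) = (-I - k)*k = k*(-I - k))
(-126 + Z(-5/1, c(3)))*13 = (-126 - 1*(-4)*(-5/1 - 4))*13 = (-126 - 1*(-4)*(-5*1 - 4))*13 = (-126 - 1*(-4)*(-5 - 4))*13 = (-126 - 1*(-4)*(-9))*13 = (-126 - 36)*13 = -162*13 = -2106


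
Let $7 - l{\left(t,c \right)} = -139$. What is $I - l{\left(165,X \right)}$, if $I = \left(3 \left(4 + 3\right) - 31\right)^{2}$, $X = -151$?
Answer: $-46$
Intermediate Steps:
$I = 100$ ($I = \left(3 \cdot 7 - 31\right)^{2} = \left(21 - 31\right)^{2} = \left(-10\right)^{2} = 100$)
$l{\left(t,c \right)} = 146$ ($l{\left(t,c \right)} = 7 - -139 = 7 + 139 = 146$)
$I - l{\left(165,X \right)} = 100 - 146 = -46$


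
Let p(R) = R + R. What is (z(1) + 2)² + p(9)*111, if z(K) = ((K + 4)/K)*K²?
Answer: 2047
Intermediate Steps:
p(R) = 2*R
z(K) = K*(4 + K) (z(K) = ((4 + K)/K)*K² = K*(4 + K))
(z(1) + 2)² + p(9)*111 = (1*(4 + 1) + 2)² + (2*9)*111 = (1*5 + 2)² + 18*111 = (5 + 2)² + 1998 = 7² + 1998 = 49 + 1998 = 2047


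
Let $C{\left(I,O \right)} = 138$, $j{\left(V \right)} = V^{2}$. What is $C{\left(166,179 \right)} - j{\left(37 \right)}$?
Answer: $-1231$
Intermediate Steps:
$C{\left(166,179 \right)} - j{\left(37 \right)} = 138 - 37^{2} = 138 - 1369 = -1231$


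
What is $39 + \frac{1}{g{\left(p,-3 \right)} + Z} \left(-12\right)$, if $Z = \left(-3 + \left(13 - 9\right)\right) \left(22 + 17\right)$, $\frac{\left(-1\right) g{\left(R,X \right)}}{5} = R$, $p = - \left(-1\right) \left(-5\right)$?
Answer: $\frac{621}{16} \approx 38.813$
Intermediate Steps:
$p = -5$ ($p = \left(-1\right) 5 = -5$)
$g{\left(R,X \right)} = - 5 R$
$Z = 39$ ($Z = \left(-3 + 4\right) 39 = 1 \cdot 39 = 39$)
$39 + \frac{1}{g{\left(p,-3 \right)} + Z} \left(-12\right) = 39 + \frac{1}{\left(-5\right) \left(-5\right) + 39} \left(-12\right) = 39 + \frac{1}{25 + 39} \left(-12\right) = 39 + \frac{1}{64} \left(-12\right) = 39 - \frac{3}{16} = \frac{621}{16}$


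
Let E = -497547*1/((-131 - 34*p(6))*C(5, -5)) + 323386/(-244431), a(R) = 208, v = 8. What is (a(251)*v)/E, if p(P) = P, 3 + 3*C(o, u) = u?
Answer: -1090044933120/365714406751 ≈ -2.9806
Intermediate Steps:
C(o, u) = -1 + u/3
E = -365714406751/655075080 (E = -497547*1/((-1 + (⅓)*(-5))*(-131 - 34*6)) + 323386/(-244431) = -497547*1/((-1 - 5/3)*(-131 - 204)) + 323386*(-1/244431) = -497547/((-335*(-8/3))) - 323386/244431 = -497547/2680/3 - 323386/244431 = -497547*3/2680 - 323386/244431 = -1492641/2680 - 323386/244431 = -365714406751/655075080 ≈ -558.28)
(a(251)*v)/E = (208*8)/(-365714406751/655075080) = 1664*(-655075080/365714406751) = -1090044933120/365714406751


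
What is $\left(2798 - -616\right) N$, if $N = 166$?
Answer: $566724$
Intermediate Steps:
$\left(2798 - -616\right) N = \left(2798 - -616\right) 166 = \left(2798 + 616\right) 166 = 3414 \cdot 166 = 566724$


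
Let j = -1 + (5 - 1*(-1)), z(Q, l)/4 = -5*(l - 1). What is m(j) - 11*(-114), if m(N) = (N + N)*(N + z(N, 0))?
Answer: 1504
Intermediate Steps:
z(Q, l) = 20 - 20*l (z(Q, l) = 4*(-5*(l - 1)) = 4*(-5*(-1 + l)) = 4*(5 - 5*l) = 20 - 20*l)
j = 5 (j = -1 + (5 + 1) = -1 + 6 = 5)
m(N) = 2*N*(20 + N) (m(N) = (N + N)*(N + (20 - 20*0)) = (2*N)*(N + (20 + 0)) = (2*N)*(N + 20) = (2*N)*(20 + N) = 2*N*(20 + N))
m(j) - 11*(-114) = 2*5*(20 + 5) - 11*(-114) = 2*5*25 + 1254 = 250 + 1254 = 1504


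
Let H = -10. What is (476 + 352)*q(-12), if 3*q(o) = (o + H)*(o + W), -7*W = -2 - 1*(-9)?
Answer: 78936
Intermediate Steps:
W = -1 (W = -(-2 - 1*(-9))/7 = -(-2 + 9)/7 = -1/7*7 = -1)
q(o) = (-1 + o)*(-10 + o)/3 (q(o) = ((o - 10)*(o - 1))/3 = ((-10 + o)*(-1 + o))/3 = ((-1 + o)*(-10 + o))/3 = (-1 + o)*(-10 + o)/3)
(476 + 352)*q(-12) = (476 + 352)*(10/3 - 11/3*(-12) + (1/3)*(-12)**2) = 828*(10/3 + 44 + (1/3)*144) = 828*(10/3 + 44 + 48) = 828*(286/3) = 78936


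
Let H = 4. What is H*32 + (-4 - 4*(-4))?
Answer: 140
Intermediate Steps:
H*32 + (-4 - 4*(-4)) = 4*32 + (-4 - 4*(-4)) = 128 + (-4 + 16) = 128 + 12 = 140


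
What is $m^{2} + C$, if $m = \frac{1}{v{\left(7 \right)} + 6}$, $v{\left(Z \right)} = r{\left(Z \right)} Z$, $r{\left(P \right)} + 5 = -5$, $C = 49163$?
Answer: $\frac{201371649}{4096} \approx 49163.0$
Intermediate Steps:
$r{\left(P \right)} = -10$ ($r{\left(P \right)} = -5 - 5 = -10$)
$v{\left(Z \right)} = - 10 Z$
$m = - \frac{1}{64}$ ($m = \frac{1}{\left(-10\right) 7 + 6} = \frac{1}{-70 + 6} = \frac{1}{-64} = - \frac{1}{64} \approx -0.015625$)
$m^{2} + C = \left(- \frac{1}{64}\right)^{2} + 49163 = \frac{1}{4096} + 49163 = \frac{201371649}{4096}$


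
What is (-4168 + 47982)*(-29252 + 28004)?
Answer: -54679872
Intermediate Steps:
(-4168 + 47982)*(-29252 + 28004) = 43814*(-1248) = -54679872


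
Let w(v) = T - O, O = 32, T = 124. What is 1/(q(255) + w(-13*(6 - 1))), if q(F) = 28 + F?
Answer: 1/375 ≈ 0.0026667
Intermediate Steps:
w(v) = 92 (w(v) = 124 - 1*32 = 124 - 32 = 92)
1/(q(255) + w(-13*(6 - 1))) = 1/((28 + 255) + 92) = 1/(283 + 92) = 1/375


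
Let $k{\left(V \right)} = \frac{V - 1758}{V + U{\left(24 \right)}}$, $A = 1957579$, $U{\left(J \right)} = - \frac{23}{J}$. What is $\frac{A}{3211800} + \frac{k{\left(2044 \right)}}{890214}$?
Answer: $\frac{10846417533491}{17795713402200} \approx 0.6095$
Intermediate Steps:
$k{\left(V \right)} = \frac{-1758 + V}{- \frac{23}{24} + V}$ ($k{\left(V \right)} = \frac{V - 1758}{V - \frac{23}{24}} = \frac{-1758 + V}{V - \frac{23}{24}} = \frac{-1758 + V}{- \frac{23}{24} + V}$)
$\frac{A}{3211800} + \frac{k{\left(2044 \right)}}{890214} = \frac{1957579}{3211800} + \frac{24 \frac{1}{-23 + 24 \cdot 2044} \left(-1758 + 2044\right)}{890214} = 1957579 \cdot \frac{1}{3211800} + 24 \frac{1}{-23 + 49056} \cdot 286 \cdot \frac{1}{890214} = \frac{1957579}{3211800} + 24 \cdot \frac{1}{49033} \cdot 286 \cdot \frac{1}{890214} = \frac{1957579}{3211800} + \frac{6864}{49033} \cdot \frac{1}{890214} = \frac{1957579}{3211800} + \frac{88}{559613629} = \frac{10846417533491}{17795713402200}$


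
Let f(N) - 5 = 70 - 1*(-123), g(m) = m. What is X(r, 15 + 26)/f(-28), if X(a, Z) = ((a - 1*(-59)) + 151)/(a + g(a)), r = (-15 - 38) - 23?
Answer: -67/15048 ≈ -0.0044524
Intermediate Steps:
r = -76 (r = -53 - 23 = -76)
X(a, Z) = (210 + a)/(2*a) (X(a, Z) = ((a - 1*(-59)) + 151)/(a + a) = ((a + 59) + 151)/((2*a)) = ((59 + a) + 151)*(1/(2*a)) = (210 + a)*(1/(2*a)) = (210 + a)/(2*a))
f(N) = 198 (f(N) = 5 + (70 - 1*(-123)) = 5 + (70 + 123) = 5 + 193 = 198)
X(r, 15 + 26)/f(-28) = ((½)*(210 - 76)/(-76))/198 = ((½)*(-1/76)*134)*(1/198) = -67/76*1/198 = -67/15048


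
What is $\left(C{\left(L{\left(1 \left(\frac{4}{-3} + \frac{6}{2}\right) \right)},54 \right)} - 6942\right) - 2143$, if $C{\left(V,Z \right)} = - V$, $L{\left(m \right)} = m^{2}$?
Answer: $- \frac{81790}{9} \approx -9087.8$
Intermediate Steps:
$\left(C{\left(L{\left(1 \left(\frac{4}{-3} + \frac{6}{2}\right) \right)},54 \right)} - 6942\right) - 2143 = \left(- \left(1 \left(\frac{4}{-3} + \frac{6}{2}\right)\right)^{2} - 6942\right) - 2143 = \left(- \left(1 \left(4 \left(- \frac{1}{3}\right) + 6 \cdot \frac{1}{2}\right)\right)^{2} - 6942\right) - 2143 = \left(- \left(1 \left(- \frac{4}{3} + 3\right)\right)^{2} - 6942\right) - 2143 = \left(- \left(1 \cdot \frac{5}{3}\right)^{2} - 6942\right) - 2143 = \left(- \left(\frac{5}{3}\right)^{2} - 6942\right) - 2143 = \left(\left(-1\right) \frac{25}{9} - 6942\right) - 2143 = \left(- \frac{25}{9} - 6942\right) - 2143 = - \frac{62503}{9} - 2143 = - \frac{81790}{9}$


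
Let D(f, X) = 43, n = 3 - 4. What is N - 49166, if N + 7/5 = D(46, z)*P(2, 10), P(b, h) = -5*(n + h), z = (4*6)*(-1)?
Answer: -255512/5 ≈ -51102.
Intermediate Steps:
n = -1
z = -24 (z = 24*(-1) = -24)
P(b, h) = 5 - 5*h (P(b, h) = -5*(-1 + h) = 5 - 5*h)
N = -9682/5 (N = -7/5 + 43*(5 - 5*10) = -7/5 + 43*(5 - 50) = -7/5 + 43*(-45) = -7/5 - 1935 = -9682/5 ≈ -1936.4)
N - 49166 = -9682/5 - 49166 = -255512/5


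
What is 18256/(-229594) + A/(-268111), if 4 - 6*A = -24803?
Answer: -5843890809/61556676934 ≈ -0.094935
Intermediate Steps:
A = 8269/2 (A = ⅔ - ⅙*(-24803) = ⅔ + 24803/6 = 8269/2 ≈ 4134.5)
18256/(-229594) + A/(-268111) = 18256/(-229594) + (8269/2)/(-268111) = 18256*(-1/229594) + (8269/2)*(-1/268111) = -9128/114797 - 8269/536222 = -5843890809/61556676934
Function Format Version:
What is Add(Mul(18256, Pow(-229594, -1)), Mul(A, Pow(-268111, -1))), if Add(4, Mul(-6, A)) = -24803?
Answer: Rational(-5843890809, 61556676934) ≈ -0.094935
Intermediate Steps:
A = Rational(8269, 2) (A = Add(Rational(2, 3), Mul(Rational(-1, 6), -24803)) = Add(Rational(2, 3), Rational(24803, 6)) = Rational(8269, 2) ≈ 4134.5)
Add(Mul(18256, Pow(-229594, -1)), Mul(A, Pow(-268111, -1))) = Add(Mul(18256, Pow(-229594, -1)), Mul(Rational(8269, 2), Pow(-268111, -1))) = Add(Mul(18256, Rational(-1, 229594)), Mul(Rational(8269, 2), Rational(-1, 268111))) = Add(Rational(-9128, 114797), Rational(-8269, 536222)) = Rational(-5843890809, 61556676934)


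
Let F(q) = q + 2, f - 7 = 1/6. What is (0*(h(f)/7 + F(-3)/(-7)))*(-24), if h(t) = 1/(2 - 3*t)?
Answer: 0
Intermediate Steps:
f = 43/6 (f = 7 + 1/6 = 7 + ⅙ = 43/6 ≈ 7.1667)
F(q) = 2 + q
(0*(h(f)/7 + F(-3)/(-7)))*(-24) = (0*(-1/(-2 + 3*(43/6))/7 + (2 - 3)/(-7)))*(-24) = (0*(-1/(-2 + 43/2)*(⅐) - 1*(-⅐)))*(-24) = (0*(-1/39/2*(⅐) + ⅐))*(-24) = (0*(-1*2/39*(⅐) + ⅐))*(-24) = (0*(-2/39*⅐ + ⅐))*(-24) = (0*(-2/273 + ⅐))*(-24) = (0*(37/273))*(-24) = 0*(-24) = 0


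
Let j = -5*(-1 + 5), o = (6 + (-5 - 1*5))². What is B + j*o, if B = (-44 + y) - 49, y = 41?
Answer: -372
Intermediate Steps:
o = 16 (o = (6 + (-5 - 5))² = (6 - 10)² = (-4)² = 16)
j = -20 (j = -5*4 = -20)
B = -52 (B = (-44 + 41) - 49 = -3 - 49 = -52)
B + j*o = -52 - 20*16 = -52 - 320 = -372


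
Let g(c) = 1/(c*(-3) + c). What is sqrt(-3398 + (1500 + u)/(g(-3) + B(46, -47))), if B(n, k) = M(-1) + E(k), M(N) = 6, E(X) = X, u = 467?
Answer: 2*I*sqrt(1055390)/35 ≈ 58.704*I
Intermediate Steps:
B(n, k) = 6 + k
g(c) = -1/(2*c) (g(c) = 1/(-3*c + c) = 1/(-2*c) = -1/(2*c))
sqrt(-3398 + (1500 + u)/(g(-3) + B(46, -47))) = sqrt(-3398 + (1500 + 467)/(-1/2/(-3) + (6 - 47))) = sqrt(-3398 + 1967/(-1/2*(-1/3) - 41)) = sqrt(-3398 + 1967/(1/6 - 41)) = sqrt(-3398 + 1967/(-245/6)) = sqrt(-3398 + 1967*(-6/245)) = sqrt(-3398 - 1686/35) = sqrt(-120616/35) = 2*I*sqrt(1055390)/35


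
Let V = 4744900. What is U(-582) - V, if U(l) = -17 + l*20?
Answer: -4756557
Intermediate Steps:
U(l) = -17 + 20*l
U(-582) - V = (-17 + 20*(-582)) - 1*4744900 = (-17 - 11640) - 4744900 = -11657 - 4744900 = -4756557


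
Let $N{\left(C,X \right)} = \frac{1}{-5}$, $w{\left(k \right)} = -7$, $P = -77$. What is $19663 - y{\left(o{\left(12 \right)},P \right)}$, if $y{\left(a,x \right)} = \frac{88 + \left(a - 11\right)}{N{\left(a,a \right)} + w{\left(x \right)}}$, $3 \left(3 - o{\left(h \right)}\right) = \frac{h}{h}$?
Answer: $\frac{2124799}{108} \approx 19674.0$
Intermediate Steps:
$N{\left(C,X \right)} = - \frac{1}{5}$
$o{\left(h \right)} = \frac{8}{3}$ ($o{\left(h \right)} = 3 - \frac{h \frac{1}{h}}{3} = 3 - \frac{1}{3} = \frac{8}{3}$)
$y{\left(a,x \right)} = - \frac{385}{36} - \frac{5 a}{36}$ ($y{\left(a,x \right)} = \frac{88 + \left(a - 11\right)}{- \frac{1}{5} - 7} = \frac{88 + \left(a - 11\right)}{- \frac{36}{5}} = \left(88 + \left(-11 + a\right)\right) \left(- \frac{5}{36}\right) = \left(77 + a\right) \left(- \frac{5}{36}\right) = - \frac{385}{36} - \frac{5 a}{36}$)
$19663 - y{\left(o{\left(12 \right)},P \right)} = 19663 - \left(- \frac{385}{36} - \frac{10}{27}\right) = 19663 - - \frac{1195}{108} = 19663 + \frac{1195}{108} = \frac{2124799}{108}$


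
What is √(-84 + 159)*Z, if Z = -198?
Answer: -990*√3 ≈ -1714.7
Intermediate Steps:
√(-84 + 159)*Z = √(-84 + 159)*(-198) = √75*(-198) = (5*√3)*(-198) = -990*√3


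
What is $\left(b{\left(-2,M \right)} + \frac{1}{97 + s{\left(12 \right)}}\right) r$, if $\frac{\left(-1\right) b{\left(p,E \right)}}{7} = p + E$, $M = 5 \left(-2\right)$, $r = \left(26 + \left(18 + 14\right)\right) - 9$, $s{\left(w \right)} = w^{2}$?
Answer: $\frac{992005}{241} \approx 4116.2$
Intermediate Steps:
$r = 49$ ($r = \left(26 + 32\right) - 9 = 58 - 9 = 49$)
$M = -10$
$b{\left(p,E \right)} = - 7 E - 7 p$ ($b{\left(p,E \right)} = - 7 \left(p + E\right) = - 7 \left(E + p\right) = - 7 E - 7 p$)
$\left(b{\left(-2,M \right)} + \frac{1}{97 + s{\left(12 \right)}}\right) r = \left(\left(\left(-7\right) \left(-10\right) - -14\right) + \frac{1}{97 + 12^{2}}\right) 49 = \left(\left(70 + 14\right) + \frac{1}{97 + 144}\right) 49 = \left(84 + \frac{1}{241}\right) 49 = \frac{20245}{241} \cdot 49 = \frac{992005}{241}$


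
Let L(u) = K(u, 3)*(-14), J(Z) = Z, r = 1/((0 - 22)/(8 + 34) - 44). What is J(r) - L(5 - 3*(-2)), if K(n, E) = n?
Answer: 143969/935 ≈ 153.98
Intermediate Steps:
r = -21/935 (r = 1/(-22/42 - 44) = 1/(-22*1/42 - 44) = 1/(-11/21 - 44) = 1/(-935/21) = -21/935 ≈ -0.022460)
L(u) = -14*u (L(u) = u*(-14) = -14*u)
J(r) - L(5 - 3*(-2)) = -21/935 - (-14)*(5 - 3*(-2)) = -21/935 - (-14)*(5 + 6) = -21/935 - (-14)*11 = -21/935 - 1*(-154) = -21/935 + 154 = 143969/935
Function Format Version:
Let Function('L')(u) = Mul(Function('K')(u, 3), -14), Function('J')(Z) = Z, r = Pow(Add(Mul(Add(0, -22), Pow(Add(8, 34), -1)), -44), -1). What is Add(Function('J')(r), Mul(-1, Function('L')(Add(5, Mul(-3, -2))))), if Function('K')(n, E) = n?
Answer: Rational(143969, 935) ≈ 153.98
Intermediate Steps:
r = Rational(-21, 935) (r = Pow(Add(Mul(-22, Pow(42, -1)), -44), -1) = Pow(Add(Mul(-22, Rational(1, 42)), -44), -1) = Pow(Add(Rational(-11, 21), -44), -1) = Pow(Rational(-935, 21), -1) = Rational(-21, 935) ≈ -0.022460)
Function('L')(u) = Mul(-14, u) (Function('L')(u) = Mul(u, -14) = Mul(-14, u))
Add(Function('J')(r), Mul(-1, Function('L')(Add(5, Mul(-3, -2))))) = Add(Rational(-21, 935), Mul(-1, Mul(-14, Add(5, Mul(-3, -2))))) = Add(Rational(-21, 935), Mul(-1, Mul(-14, Add(5, 6)))) = Add(Rational(-21, 935), Mul(-1, Mul(-14, 11))) = Add(Rational(-21, 935), Mul(-1, -154)) = Add(Rational(-21, 935), 154) = Rational(143969, 935)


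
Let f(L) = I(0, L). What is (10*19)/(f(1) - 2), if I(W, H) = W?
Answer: -95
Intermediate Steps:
f(L) = 0
(10*19)/(f(1) - 2) = (10*19)/(0 - 2) = 190/(-2) = 190*(-1/2) = -95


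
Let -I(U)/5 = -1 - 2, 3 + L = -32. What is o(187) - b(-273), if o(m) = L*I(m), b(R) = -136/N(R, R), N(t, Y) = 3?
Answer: -1439/3 ≈ -479.67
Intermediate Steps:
L = -35 (L = -3 - 32 = -35)
I(U) = 15 (I(U) = -5*(-1 - 2) = -5*(-3) = 15)
b(R) = -136/3
o(m) = -525 (o(m) = -35*15 = -525)
o(187) - b(-273) = -525 - 1*(-136/3) = -525 + 136/3 = -1439/3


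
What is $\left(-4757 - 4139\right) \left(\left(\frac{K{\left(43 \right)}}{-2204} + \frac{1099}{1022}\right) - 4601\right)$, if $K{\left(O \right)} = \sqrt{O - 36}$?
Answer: $\frac{2987227872}{73} + \frac{2224 \sqrt{7}}{551} \approx 4.0921 \cdot 10^{7}$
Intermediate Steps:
$K{\left(O \right)} = \sqrt{-36 + O}$
$\left(-4757 - 4139\right) \left(\left(\frac{K{\left(43 \right)}}{-2204} + \frac{1099}{1022}\right) - 4601\right) = \left(-4757 - 4139\right) \left(\left(\frac{\sqrt{-36 + 43}}{-2204} + \frac{1099}{1022}\right) - 4601\right) = - 8896 \left(\left(\sqrt{7} \left(- \frac{1}{2204}\right) + 1099 \cdot \frac{1}{1022}\right) - 4601\right) = - 8896 \left(\left(- \frac{\sqrt{7}}{2204} + \frac{157}{146}\right) - 4601\right) = - 8896 \left(\left(\frac{157}{146} - \frac{\sqrt{7}}{2204}\right) - 4601\right) = - 8896 \left(- \frac{671589}{146} - \frac{\sqrt{7}}{2204}\right) = \frac{2987227872}{73} + \frac{2224 \sqrt{7}}{551}$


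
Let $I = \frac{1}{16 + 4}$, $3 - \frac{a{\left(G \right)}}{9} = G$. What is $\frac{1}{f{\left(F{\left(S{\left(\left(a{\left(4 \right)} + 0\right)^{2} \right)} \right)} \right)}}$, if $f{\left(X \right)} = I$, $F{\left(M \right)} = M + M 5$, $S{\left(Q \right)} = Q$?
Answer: $20$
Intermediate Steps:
$a{\left(G \right)} = 27 - 9 G$
$F{\left(M \right)} = 6 M$ ($F{\left(M \right)} = M + 5 M = 6 M$)
$I = \frac{1}{20} \approx 0.05$
$f{\left(X \right)} = \frac{1}{20}$
$\frac{1}{f{\left(F{\left(S{\left(\left(a{\left(4 \right)} + 0\right)^{2} \right)} \right)} \right)}} = \frac{1}{\frac{1}{20}} = 20$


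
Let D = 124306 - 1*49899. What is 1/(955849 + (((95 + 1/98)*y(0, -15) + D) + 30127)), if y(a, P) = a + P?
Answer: 98/103777869 ≈ 9.4432e-7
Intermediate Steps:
y(a, P) = P + a
D = 74407 (D = 124306 - 49899 = 74407)
1/(955849 + (((95 + 1/98)*y(0, -15) + D) + 30127)) = 1/(955849 + (((95 + 1/98)*(-15 + 0) + 74407) + 30127)) = 1/(955849 + (((95 + 1/98)*(-15) + 74407) + 30127)) = 1/(955849 + (((9311/98)*(-15) + 74407) + 30127)) = 1/(955849 + ((-139665/98 + 74407) + 30127)) = 1/(955849 + (7152221/98 + 30127)) = 1/(955849 + 10104667/98) = 1/(103777869/98) = 98/103777869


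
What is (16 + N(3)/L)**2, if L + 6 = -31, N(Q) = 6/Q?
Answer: 348100/1369 ≈ 254.27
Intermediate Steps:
L = -37 (L = -6 - 31 = -37)
(16 + N(3)/L)**2 = (16 + (6/3)/(-37))**2 = (16 + (6*(1/3))*(-1/37))**2 = (16 + 2*(-1/37))**2 = (16 - 2/37)**2 = (590/37)**2 = 348100/1369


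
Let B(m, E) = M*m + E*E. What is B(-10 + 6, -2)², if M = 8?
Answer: 784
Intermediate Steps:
B(m, E) = E² + 8*m (B(m, E) = 8*m + E*E = 8*m + E² = E² + 8*m)
B(-10 + 6, -2)² = ((-2)² + 8*(-10 + 6))² = (4 + 8*(-4))² = (4 - 32)² = (-28)² = 784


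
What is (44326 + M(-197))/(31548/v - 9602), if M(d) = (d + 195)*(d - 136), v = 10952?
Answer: -123188096/26282389 ≈ -4.6871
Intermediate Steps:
M(d) = (-136 + d)*(195 + d) (M(d) = (195 + d)*(-136 + d) = (-136 + d)*(195 + d))
(44326 + M(-197))/(31548/v - 9602) = (44326 + (-26520 + (-197)² + 59*(-197)))/(31548/10952 - 9602) = (44326 + (-26520 + 38809 - 11623))/(31548*(1/10952) - 9602) = (44326 + 666)/(7887/2738 - 9602) = 44992/(-26282389/2738) = 44992*(-2738/26282389) = -123188096/26282389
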